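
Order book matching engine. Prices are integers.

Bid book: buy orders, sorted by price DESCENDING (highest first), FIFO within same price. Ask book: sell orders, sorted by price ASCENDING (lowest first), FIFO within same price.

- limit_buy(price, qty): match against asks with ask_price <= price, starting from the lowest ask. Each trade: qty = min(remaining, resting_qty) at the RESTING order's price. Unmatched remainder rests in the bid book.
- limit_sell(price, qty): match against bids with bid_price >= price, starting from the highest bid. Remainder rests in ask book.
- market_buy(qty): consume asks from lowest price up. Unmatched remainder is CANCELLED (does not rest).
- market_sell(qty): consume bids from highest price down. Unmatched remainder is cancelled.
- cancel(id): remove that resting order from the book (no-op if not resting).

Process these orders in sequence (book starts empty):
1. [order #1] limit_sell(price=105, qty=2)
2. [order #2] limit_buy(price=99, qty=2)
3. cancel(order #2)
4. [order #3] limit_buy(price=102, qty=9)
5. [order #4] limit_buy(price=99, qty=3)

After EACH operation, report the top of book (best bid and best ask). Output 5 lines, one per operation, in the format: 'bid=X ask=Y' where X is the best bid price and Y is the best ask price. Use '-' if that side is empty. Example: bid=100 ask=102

After op 1 [order #1] limit_sell(price=105, qty=2): fills=none; bids=[-] asks=[#1:2@105]
After op 2 [order #2] limit_buy(price=99, qty=2): fills=none; bids=[#2:2@99] asks=[#1:2@105]
After op 3 cancel(order #2): fills=none; bids=[-] asks=[#1:2@105]
After op 4 [order #3] limit_buy(price=102, qty=9): fills=none; bids=[#3:9@102] asks=[#1:2@105]
After op 5 [order #4] limit_buy(price=99, qty=3): fills=none; bids=[#3:9@102 #4:3@99] asks=[#1:2@105]

Answer: bid=- ask=105
bid=99 ask=105
bid=- ask=105
bid=102 ask=105
bid=102 ask=105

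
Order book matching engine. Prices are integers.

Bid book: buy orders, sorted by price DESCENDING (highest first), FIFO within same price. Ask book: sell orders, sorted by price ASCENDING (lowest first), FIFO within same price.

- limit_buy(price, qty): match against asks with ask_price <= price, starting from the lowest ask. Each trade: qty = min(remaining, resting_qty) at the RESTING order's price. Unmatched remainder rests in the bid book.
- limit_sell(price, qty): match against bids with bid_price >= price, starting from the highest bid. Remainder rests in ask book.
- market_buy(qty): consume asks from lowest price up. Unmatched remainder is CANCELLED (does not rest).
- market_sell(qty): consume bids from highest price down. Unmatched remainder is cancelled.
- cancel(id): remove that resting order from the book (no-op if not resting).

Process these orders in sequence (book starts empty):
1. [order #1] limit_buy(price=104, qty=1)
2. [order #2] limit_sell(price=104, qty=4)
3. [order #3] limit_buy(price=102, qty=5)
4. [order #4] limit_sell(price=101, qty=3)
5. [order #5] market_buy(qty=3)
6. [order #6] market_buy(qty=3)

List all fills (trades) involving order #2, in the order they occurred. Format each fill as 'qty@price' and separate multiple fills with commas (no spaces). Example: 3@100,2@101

Answer: 1@104,3@104

Derivation:
After op 1 [order #1] limit_buy(price=104, qty=1): fills=none; bids=[#1:1@104] asks=[-]
After op 2 [order #2] limit_sell(price=104, qty=4): fills=#1x#2:1@104; bids=[-] asks=[#2:3@104]
After op 3 [order #3] limit_buy(price=102, qty=5): fills=none; bids=[#3:5@102] asks=[#2:3@104]
After op 4 [order #4] limit_sell(price=101, qty=3): fills=#3x#4:3@102; bids=[#3:2@102] asks=[#2:3@104]
After op 5 [order #5] market_buy(qty=3): fills=#5x#2:3@104; bids=[#3:2@102] asks=[-]
After op 6 [order #6] market_buy(qty=3): fills=none; bids=[#3:2@102] asks=[-]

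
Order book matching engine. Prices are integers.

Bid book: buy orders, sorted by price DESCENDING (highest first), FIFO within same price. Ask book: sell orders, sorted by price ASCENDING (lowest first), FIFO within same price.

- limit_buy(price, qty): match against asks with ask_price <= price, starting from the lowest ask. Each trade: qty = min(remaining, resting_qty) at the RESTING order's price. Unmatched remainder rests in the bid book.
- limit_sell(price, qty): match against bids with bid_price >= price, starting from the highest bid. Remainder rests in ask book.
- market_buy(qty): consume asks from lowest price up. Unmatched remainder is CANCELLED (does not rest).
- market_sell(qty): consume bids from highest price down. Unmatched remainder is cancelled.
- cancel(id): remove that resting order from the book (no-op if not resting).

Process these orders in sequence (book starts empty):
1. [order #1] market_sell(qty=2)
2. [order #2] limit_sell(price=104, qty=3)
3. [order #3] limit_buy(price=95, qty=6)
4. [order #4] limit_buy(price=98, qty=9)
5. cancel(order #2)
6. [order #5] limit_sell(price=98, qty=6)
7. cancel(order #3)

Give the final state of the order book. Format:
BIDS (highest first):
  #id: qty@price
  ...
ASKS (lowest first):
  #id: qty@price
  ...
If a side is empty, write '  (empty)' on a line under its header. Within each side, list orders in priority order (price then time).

Answer: BIDS (highest first):
  #4: 3@98
ASKS (lowest first):
  (empty)

Derivation:
After op 1 [order #1] market_sell(qty=2): fills=none; bids=[-] asks=[-]
After op 2 [order #2] limit_sell(price=104, qty=3): fills=none; bids=[-] asks=[#2:3@104]
After op 3 [order #3] limit_buy(price=95, qty=6): fills=none; bids=[#3:6@95] asks=[#2:3@104]
After op 4 [order #4] limit_buy(price=98, qty=9): fills=none; bids=[#4:9@98 #3:6@95] asks=[#2:3@104]
After op 5 cancel(order #2): fills=none; bids=[#4:9@98 #3:6@95] asks=[-]
After op 6 [order #5] limit_sell(price=98, qty=6): fills=#4x#5:6@98; bids=[#4:3@98 #3:6@95] asks=[-]
After op 7 cancel(order #3): fills=none; bids=[#4:3@98] asks=[-]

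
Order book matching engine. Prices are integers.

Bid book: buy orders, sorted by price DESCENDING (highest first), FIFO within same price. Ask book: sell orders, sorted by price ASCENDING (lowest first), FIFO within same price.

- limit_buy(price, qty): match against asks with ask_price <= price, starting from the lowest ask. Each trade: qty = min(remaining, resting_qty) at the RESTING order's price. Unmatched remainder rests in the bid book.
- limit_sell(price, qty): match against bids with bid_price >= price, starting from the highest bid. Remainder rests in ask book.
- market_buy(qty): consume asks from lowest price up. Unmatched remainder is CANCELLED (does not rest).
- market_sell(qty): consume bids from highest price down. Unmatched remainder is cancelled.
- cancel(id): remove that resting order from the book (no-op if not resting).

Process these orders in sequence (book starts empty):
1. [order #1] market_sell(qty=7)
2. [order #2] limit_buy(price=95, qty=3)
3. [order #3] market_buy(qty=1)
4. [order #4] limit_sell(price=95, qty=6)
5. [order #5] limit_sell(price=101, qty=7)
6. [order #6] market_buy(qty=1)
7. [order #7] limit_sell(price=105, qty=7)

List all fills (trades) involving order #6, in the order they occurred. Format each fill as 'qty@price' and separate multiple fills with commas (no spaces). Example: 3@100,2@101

Answer: 1@95

Derivation:
After op 1 [order #1] market_sell(qty=7): fills=none; bids=[-] asks=[-]
After op 2 [order #2] limit_buy(price=95, qty=3): fills=none; bids=[#2:3@95] asks=[-]
After op 3 [order #3] market_buy(qty=1): fills=none; bids=[#2:3@95] asks=[-]
After op 4 [order #4] limit_sell(price=95, qty=6): fills=#2x#4:3@95; bids=[-] asks=[#4:3@95]
After op 5 [order #5] limit_sell(price=101, qty=7): fills=none; bids=[-] asks=[#4:3@95 #5:7@101]
After op 6 [order #6] market_buy(qty=1): fills=#6x#4:1@95; bids=[-] asks=[#4:2@95 #5:7@101]
After op 7 [order #7] limit_sell(price=105, qty=7): fills=none; bids=[-] asks=[#4:2@95 #5:7@101 #7:7@105]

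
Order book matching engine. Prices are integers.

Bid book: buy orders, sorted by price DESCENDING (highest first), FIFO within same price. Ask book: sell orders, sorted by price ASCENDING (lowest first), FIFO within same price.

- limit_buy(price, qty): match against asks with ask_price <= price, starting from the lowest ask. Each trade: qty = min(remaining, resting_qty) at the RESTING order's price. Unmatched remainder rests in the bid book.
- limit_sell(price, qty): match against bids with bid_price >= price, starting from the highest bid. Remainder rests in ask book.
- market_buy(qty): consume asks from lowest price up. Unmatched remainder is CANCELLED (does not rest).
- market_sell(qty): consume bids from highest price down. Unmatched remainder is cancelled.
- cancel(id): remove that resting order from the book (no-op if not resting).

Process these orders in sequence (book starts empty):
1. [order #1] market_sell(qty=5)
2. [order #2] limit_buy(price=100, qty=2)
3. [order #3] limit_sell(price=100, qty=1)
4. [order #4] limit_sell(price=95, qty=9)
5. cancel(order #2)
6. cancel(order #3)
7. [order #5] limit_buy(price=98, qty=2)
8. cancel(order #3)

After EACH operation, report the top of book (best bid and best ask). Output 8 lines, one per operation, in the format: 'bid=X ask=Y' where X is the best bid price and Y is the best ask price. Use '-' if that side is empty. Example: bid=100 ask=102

After op 1 [order #1] market_sell(qty=5): fills=none; bids=[-] asks=[-]
After op 2 [order #2] limit_buy(price=100, qty=2): fills=none; bids=[#2:2@100] asks=[-]
After op 3 [order #3] limit_sell(price=100, qty=1): fills=#2x#3:1@100; bids=[#2:1@100] asks=[-]
After op 4 [order #4] limit_sell(price=95, qty=9): fills=#2x#4:1@100; bids=[-] asks=[#4:8@95]
After op 5 cancel(order #2): fills=none; bids=[-] asks=[#4:8@95]
After op 6 cancel(order #3): fills=none; bids=[-] asks=[#4:8@95]
After op 7 [order #5] limit_buy(price=98, qty=2): fills=#5x#4:2@95; bids=[-] asks=[#4:6@95]
After op 8 cancel(order #3): fills=none; bids=[-] asks=[#4:6@95]

Answer: bid=- ask=-
bid=100 ask=-
bid=100 ask=-
bid=- ask=95
bid=- ask=95
bid=- ask=95
bid=- ask=95
bid=- ask=95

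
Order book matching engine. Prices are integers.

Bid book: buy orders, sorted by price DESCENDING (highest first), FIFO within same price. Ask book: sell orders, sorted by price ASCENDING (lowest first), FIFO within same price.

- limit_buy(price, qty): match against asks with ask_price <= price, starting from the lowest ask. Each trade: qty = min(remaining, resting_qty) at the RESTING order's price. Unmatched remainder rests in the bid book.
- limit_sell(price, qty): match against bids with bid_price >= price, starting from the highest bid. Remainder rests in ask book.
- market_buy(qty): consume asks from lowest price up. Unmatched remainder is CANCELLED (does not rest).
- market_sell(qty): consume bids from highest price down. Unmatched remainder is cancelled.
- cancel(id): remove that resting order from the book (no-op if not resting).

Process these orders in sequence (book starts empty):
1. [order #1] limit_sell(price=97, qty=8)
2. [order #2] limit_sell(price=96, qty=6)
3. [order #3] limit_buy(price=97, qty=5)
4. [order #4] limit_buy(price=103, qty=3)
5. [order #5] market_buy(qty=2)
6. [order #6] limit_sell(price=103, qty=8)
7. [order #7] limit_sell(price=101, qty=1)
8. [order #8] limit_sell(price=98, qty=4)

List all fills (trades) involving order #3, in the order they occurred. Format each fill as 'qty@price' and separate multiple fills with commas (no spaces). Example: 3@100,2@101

Answer: 5@96

Derivation:
After op 1 [order #1] limit_sell(price=97, qty=8): fills=none; bids=[-] asks=[#1:8@97]
After op 2 [order #2] limit_sell(price=96, qty=6): fills=none; bids=[-] asks=[#2:6@96 #1:8@97]
After op 3 [order #3] limit_buy(price=97, qty=5): fills=#3x#2:5@96; bids=[-] asks=[#2:1@96 #1:8@97]
After op 4 [order #4] limit_buy(price=103, qty=3): fills=#4x#2:1@96 #4x#1:2@97; bids=[-] asks=[#1:6@97]
After op 5 [order #5] market_buy(qty=2): fills=#5x#1:2@97; bids=[-] asks=[#1:4@97]
After op 6 [order #6] limit_sell(price=103, qty=8): fills=none; bids=[-] asks=[#1:4@97 #6:8@103]
After op 7 [order #7] limit_sell(price=101, qty=1): fills=none; bids=[-] asks=[#1:4@97 #7:1@101 #6:8@103]
After op 8 [order #8] limit_sell(price=98, qty=4): fills=none; bids=[-] asks=[#1:4@97 #8:4@98 #7:1@101 #6:8@103]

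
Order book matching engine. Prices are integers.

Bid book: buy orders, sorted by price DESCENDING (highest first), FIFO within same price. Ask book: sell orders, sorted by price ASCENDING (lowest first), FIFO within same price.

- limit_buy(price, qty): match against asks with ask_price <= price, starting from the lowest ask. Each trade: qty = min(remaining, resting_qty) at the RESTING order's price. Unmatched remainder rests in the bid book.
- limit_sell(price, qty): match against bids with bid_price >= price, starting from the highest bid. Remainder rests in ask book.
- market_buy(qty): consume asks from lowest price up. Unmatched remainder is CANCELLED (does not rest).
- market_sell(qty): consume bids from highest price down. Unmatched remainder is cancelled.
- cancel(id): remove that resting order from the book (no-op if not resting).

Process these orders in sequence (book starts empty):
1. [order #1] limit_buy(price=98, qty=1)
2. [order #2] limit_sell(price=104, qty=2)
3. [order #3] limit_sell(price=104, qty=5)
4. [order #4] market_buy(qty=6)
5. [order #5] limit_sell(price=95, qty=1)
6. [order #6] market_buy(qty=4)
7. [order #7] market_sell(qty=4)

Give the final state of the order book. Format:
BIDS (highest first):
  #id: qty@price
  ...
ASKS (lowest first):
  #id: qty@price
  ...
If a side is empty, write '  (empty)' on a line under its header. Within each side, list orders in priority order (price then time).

Answer: BIDS (highest first):
  (empty)
ASKS (lowest first):
  (empty)

Derivation:
After op 1 [order #1] limit_buy(price=98, qty=1): fills=none; bids=[#1:1@98] asks=[-]
After op 2 [order #2] limit_sell(price=104, qty=2): fills=none; bids=[#1:1@98] asks=[#2:2@104]
After op 3 [order #3] limit_sell(price=104, qty=5): fills=none; bids=[#1:1@98] asks=[#2:2@104 #3:5@104]
After op 4 [order #4] market_buy(qty=6): fills=#4x#2:2@104 #4x#3:4@104; bids=[#1:1@98] asks=[#3:1@104]
After op 5 [order #5] limit_sell(price=95, qty=1): fills=#1x#5:1@98; bids=[-] asks=[#3:1@104]
After op 6 [order #6] market_buy(qty=4): fills=#6x#3:1@104; bids=[-] asks=[-]
After op 7 [order #7] market_sell(qty=4): fills=none; bids=[-] asks=[-]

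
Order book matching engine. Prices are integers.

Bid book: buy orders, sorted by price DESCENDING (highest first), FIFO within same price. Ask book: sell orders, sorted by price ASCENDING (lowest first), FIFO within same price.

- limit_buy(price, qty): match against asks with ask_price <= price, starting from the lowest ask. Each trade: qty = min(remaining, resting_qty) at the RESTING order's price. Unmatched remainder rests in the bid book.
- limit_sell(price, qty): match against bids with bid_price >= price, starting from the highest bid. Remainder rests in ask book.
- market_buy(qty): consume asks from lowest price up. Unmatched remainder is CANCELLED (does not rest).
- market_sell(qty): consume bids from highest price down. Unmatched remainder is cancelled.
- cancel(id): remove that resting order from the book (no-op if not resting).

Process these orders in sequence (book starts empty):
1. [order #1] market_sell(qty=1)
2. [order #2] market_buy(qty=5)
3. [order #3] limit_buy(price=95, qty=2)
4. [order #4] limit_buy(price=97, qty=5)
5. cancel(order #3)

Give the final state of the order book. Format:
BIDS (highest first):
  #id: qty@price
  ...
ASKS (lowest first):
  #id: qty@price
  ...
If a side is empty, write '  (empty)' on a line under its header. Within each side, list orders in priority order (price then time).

After op 1 [order #1] market_sell(qty=1): fills=none; bids=[-] asks=[-]
After op 2 [order #2] market_buy(qty=5): fills=none; bids=[-] asks=[-]
After op 3 [order #3] limit_buy(price=95, qty=2): fills=none; bids=[#3:2@95] asks=[-]
After op 4 [order #4] limit_buy(price=97, qty=5): fills=none; bids=[#4:5@97 #3:2@95] asks=[-]
After op 5 cancel(order #3): fills=none; bids=[#4:5@97] asks=[-]

Answer: BIDS (highest first):
  #4: 5@97
ASKS (lowest first):
  (empty)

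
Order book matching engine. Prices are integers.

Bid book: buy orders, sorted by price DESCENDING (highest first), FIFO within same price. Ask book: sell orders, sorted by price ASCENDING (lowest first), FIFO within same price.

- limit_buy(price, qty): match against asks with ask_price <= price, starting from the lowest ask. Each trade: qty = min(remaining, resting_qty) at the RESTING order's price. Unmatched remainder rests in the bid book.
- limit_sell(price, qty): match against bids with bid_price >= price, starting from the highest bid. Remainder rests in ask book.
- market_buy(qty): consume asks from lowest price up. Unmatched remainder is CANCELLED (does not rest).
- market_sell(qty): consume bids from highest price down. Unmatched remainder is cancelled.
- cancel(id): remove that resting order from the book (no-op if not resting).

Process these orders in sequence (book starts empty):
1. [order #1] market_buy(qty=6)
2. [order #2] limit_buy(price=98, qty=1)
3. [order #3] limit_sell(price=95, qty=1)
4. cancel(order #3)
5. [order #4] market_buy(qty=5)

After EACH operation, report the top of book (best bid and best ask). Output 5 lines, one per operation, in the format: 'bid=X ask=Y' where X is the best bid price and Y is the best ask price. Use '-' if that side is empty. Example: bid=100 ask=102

After op 1 [order #1] market_buy(qty=6): fills=none; bids=[-] asks=[-]
After op 2 [order #2] limit_buy(price=98, qty=1): fills=none; bids=[#2:1@98] asks=[-]
After op 3 [order #3] limit_sell(price=95, qty=1): fills=#2x#3:1@98; bids=[-] asks=[-]
After op 4 cancel(order #3): fills=none; bids=[-] asks=[-]
After op 5 [order #4] market_buy(qty=5): fills=none; bids=[-] asks=[-]

Answer: bid=- ask=-
bid=98 ask=-
bid=- ask=-
bid=- ask=-
bid=- ask=-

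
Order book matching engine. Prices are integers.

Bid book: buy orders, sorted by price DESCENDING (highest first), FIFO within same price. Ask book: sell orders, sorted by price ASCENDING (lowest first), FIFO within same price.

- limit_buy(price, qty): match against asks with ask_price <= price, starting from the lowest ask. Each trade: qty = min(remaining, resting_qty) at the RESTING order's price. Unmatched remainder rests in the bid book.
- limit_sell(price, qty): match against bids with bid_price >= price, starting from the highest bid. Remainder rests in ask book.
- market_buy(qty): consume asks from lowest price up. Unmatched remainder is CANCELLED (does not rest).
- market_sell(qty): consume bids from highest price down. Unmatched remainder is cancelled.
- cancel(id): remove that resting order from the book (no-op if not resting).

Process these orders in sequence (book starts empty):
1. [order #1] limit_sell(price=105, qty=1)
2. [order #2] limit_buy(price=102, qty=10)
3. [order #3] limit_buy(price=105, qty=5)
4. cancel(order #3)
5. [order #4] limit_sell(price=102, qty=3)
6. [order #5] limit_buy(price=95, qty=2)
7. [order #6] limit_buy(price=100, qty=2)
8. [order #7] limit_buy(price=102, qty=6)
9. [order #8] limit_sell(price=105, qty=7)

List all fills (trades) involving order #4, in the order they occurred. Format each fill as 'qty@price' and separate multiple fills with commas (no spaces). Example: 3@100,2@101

After op 1 [order #1] limit_sell(price=105, qty=1): fills=none; bids=[-] asks=[#1:1@105]
After op 2 [order #2] limit_buy(price=102, qty=10): fills=none; bids=[#2:10@102] asks=[#1:1@105]
After op 3 [order #3] limit_buy(price=105, qty=5): fills=#3x#1:1@105; bids=[#3:4@105 #2:10@102] asks=[-]
After op 4 cancel(order #3): fills=none; bids=[#2:10@102] asks=[-]
After op 5 [order #4] limit_sell(price=102, qty=3): fills=#2x#4:3@102; bids=[#2:7@102] asks=[-]
After op 6 [order #5] limit_buy(price=95, qty=2): fills=none; bids=[#2:7@102 #5:2@95] asks=[-]
After op 7 [order #6] limit_buy(price=100, qty=2): fills=none; bids=[#2:7@102 #6:2@100 #5:2@95] asks=[-]
After op 8 [order #7] limit_buy(price=102, qty=6): fills=none; bids=[#2:7@102 #7:6@102 #6:2@100 #5:2@95] asks=[-]
After op 9 [order #8] limit_sell(price=105, qty=7): fills=none; bids=[#2:7@102 #7:6@102 #6:2@100 #5:2@95] asks=[#8:7@105]

Answer: 3@102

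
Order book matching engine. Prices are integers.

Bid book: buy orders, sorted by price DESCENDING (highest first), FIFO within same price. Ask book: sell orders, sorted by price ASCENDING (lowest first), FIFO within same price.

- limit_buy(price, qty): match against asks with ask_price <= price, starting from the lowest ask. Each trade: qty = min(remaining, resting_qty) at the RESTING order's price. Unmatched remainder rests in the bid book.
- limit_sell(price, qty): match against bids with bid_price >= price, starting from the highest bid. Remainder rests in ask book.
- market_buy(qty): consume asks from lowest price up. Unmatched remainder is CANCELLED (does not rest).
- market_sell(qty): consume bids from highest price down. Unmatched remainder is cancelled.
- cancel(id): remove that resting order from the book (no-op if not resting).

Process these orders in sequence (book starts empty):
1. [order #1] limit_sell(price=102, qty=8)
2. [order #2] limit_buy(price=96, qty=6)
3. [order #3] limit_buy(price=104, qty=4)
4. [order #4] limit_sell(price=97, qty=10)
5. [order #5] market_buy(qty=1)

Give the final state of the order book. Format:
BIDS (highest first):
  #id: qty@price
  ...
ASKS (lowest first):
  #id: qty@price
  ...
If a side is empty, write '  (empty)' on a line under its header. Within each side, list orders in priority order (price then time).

Answer: BIDS (highest first):
  #2: 6@96
ASKS (lowest first):
  #4: 9@97
  #1: 4@102

Derivation:
After op 1 [order #1] limit_sell(price=102, qty=8): fills=none; bids=[-] asks=[#1:8@102]
After op 2 [order #2] limit_buy(price=96, qty=6): fills=none; bids=[#2:6@96] asks=[#1:8@102]
After op 3 [order #3] limit_buy(price=104, qty=4): fills=#3x#1:4@102; bids=[#2:6@96] asks=[#1:4@102]
After op 4 [order #4] limit_sell(price=97, qty=10): fills=none; bids=[#2:6@96] asks=[#4:10@97 #1:4@102]
After op 5 [order #5] market_buy(qty=1): fills=#5x#4:1@97; bids=[#2:6@96] asks=[#4:9@97 #1:4@102]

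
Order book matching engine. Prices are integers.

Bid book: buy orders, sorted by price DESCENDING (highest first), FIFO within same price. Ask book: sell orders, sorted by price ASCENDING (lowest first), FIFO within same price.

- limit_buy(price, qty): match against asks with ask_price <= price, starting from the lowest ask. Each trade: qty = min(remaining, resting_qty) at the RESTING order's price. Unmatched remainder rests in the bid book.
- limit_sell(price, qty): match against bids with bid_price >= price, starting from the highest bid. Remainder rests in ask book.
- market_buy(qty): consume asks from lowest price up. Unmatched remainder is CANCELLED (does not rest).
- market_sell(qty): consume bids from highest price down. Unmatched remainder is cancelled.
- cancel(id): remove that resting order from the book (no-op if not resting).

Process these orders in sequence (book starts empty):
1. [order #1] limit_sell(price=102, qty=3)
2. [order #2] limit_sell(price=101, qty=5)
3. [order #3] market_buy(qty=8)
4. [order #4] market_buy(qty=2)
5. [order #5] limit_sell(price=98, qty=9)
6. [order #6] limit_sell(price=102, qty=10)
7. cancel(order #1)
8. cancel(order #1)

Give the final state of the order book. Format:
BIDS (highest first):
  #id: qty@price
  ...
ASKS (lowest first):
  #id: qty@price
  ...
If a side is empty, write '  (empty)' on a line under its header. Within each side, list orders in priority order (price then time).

Answer: BIDS (highest first):
  (empty)
ASKS (lowest first):
  #5: 9@98
  #6: 10@102

Derivation:
After op 1 [order #1] limit_sell(price=102, qty=3): fills=none; bids=[-] asks=[#1:3@102]
After op 2 [order #2] limit_sell(price=101, qty=5): fills=none; bids=[-] asks=[#2:5@101 #1:3@102]
After op 3 [order #3] market_buy(qty=8): fills=#3x#2:5@101 #3x#1:3@102; bids=[-] asks=[-]
After op 4 [order #4] market_buy(qty=2): fills=none; bids=[-] asks=[-]
After op 5 [order #5] limit_sell(price=98, qty=9): fills=none; bids=[-] asks=[#5:9@98]
After op 6 [order #6] limit_sell(price=102, qty=10): fills=none; bids=[-] asks=[#5:9@98 #6:10@102]
After op 7 cancel(order #1): fills=none; bids=[-] asks=[#5:9@98 #6:10@102]
After op 8 cancel(order #1): fills=none; bids=[-] asks=[#5:9@98 #6:10@102]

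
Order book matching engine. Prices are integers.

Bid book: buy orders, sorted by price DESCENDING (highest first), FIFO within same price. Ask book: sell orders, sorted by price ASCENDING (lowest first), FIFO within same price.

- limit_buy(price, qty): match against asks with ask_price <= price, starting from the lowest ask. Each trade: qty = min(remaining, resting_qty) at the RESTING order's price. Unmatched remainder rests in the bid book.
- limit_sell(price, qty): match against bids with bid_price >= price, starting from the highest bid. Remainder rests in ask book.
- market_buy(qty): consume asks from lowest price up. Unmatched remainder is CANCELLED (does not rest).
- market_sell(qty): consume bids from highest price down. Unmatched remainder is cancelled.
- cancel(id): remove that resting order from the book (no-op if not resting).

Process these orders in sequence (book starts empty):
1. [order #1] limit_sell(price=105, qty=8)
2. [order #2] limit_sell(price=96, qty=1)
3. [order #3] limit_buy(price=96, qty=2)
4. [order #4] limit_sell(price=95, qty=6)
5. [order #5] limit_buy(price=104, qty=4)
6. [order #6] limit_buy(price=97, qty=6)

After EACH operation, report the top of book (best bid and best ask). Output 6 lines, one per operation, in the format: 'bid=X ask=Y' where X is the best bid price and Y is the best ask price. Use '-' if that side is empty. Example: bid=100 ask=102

Answer: bid=- ask=105
bid=- ask=96
bid=96 ask=105
bid=- ask=95
bid=- ask=95
bid=97 ask=105

Derivation:
After op 1 [order #1] limit_sell(price=105, qty=8): fills=none; bids=[-] asks=[#1:8@105]
After op 2 [order #2] limit_sell(price=96, qty=1): fills=none; bids=[-] asks=[#2:1@96 #1:8@105]
After op 3 [order #3] limit_buy(price=96, qty=2): fills=#3x#2:1@96; bids=[#3:1@96] asks=[#1:8@105]
After op 4 [order #4] limit_sell(price=95, qty=6): fills=#3x#4:1@96; bids=[-] asks=[#4:5@95 #1:8@105]
After op 5 [order #5] limit_buy(price=104, qty=4): fills=#5x#4:4@95; bids=[-] asks=[#4:1@95 #1:8@105]
After op 6 [order #6] limit_buy(price=97, qty=6): fills=#6x#4:1@95; bids=[#6:5@97] asks=[#1:8@105]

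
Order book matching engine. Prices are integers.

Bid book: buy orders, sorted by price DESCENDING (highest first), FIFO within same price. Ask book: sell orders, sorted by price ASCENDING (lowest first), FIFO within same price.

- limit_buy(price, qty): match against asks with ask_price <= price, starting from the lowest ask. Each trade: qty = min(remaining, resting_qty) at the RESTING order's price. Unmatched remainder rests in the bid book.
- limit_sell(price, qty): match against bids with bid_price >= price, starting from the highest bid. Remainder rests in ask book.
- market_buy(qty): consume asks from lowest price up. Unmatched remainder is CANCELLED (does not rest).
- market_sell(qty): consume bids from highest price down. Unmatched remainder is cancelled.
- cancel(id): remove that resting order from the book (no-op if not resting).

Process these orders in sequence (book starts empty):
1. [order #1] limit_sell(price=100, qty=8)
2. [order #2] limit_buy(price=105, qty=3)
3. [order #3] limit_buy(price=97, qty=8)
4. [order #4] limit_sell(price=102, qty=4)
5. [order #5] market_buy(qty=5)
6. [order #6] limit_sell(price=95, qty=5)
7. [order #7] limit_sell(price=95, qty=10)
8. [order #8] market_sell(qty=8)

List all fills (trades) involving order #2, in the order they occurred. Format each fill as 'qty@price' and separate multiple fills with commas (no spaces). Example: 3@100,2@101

Answer: 3@100

Derivation:
After op 1 [order #1] limit_sell(price=100, qty=8): fills=none; bids=[-] asks=[#1:8@100]
After op 2 [order #2] limit_buy(price=105, qty=3): fills=#2x#1:3@100; bids=[-] asks=[#1:5@100]
After op 3 [order #3] limit_buy(price=97, qty=8): fills=none; bids=[#3:8@97] asks=[#1:5@100]
After op 4 [order #4] limit_sell(price=102, qty=4): fills=none; bids=[#3:8@97] asks=[#1:5@100 #4:4@102]
After op 5 [order #5] market_buy(qty=5): fills=#5x#1:5@100; bids=[#3:8@97] asks=[#4:4@102]
After op 6 [order #6] limit_sell(price=95, qty=5): fills=#3x#6:5@97; bids=[#3:3@97] asks=[#4:4@102]
After op 7 [order #7] limit_sell(price=95, qty=10): fills=#3x#7:3@97; bids=[-] asks=[#7:7@95 #4:4@102]
After op 8 [order #8] market_sell(qty=8): fills=none; bids=[-] asks=[#7:7@95 #4:4@102]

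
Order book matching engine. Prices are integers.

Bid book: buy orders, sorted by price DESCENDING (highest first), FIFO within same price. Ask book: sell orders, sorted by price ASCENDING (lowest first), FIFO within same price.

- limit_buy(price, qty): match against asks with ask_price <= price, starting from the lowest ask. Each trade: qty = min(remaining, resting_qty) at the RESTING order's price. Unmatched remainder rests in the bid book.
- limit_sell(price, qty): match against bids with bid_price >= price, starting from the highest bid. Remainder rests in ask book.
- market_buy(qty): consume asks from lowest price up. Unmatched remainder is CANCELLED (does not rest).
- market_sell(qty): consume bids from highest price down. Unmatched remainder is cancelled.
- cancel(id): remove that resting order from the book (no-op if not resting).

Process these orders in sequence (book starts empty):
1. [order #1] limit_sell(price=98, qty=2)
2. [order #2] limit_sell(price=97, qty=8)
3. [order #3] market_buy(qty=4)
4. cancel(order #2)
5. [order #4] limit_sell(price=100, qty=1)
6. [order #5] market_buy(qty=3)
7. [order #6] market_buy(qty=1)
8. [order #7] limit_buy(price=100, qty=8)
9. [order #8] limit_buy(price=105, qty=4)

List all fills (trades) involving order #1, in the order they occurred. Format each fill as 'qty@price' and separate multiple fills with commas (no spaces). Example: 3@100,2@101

After op 1 [order #1] limit_sell(price=98, qty=2): fills=none; bids=[-] asks=[#1:2@98]
After op 2 [order #2] limit_sell(price=97, qty=8): fills=none; bids=[-] asks=[#2:8@97 #1:2@98]
After op 3 [order #3] market_buy(qty=4): fills=#3x#2:4@97; bids=[-] asks=[#2:4@97 #1:2@98]
After op 4 cancel(order #2): fills=none; bids=[-] asks=[#1:2@98]
After op 5 [order #4] limit_sell(price=100, qty=1): fills=none; bids=[-] asks=[#1:2@98 #4:1@100]
After op 6 [order #5] market_buy(qty=3): fills=#5x#1:2@98 #5x#4:1@100; bids=[-] asks=[-]
After op 7 [order #6] market_buy(qty=1): fills=none; bids=[-] asks=[-]
After op 8 [order #7] limit_buy(price=100, qty=8): fills=none; bids=[#7:8@100] asks=[-]
After op 9 [order #8] limit_buy(price=105, qty=4): fills=none; bids=[#8:4@105 #7:8@100] asks=[-]

Answer: 2@98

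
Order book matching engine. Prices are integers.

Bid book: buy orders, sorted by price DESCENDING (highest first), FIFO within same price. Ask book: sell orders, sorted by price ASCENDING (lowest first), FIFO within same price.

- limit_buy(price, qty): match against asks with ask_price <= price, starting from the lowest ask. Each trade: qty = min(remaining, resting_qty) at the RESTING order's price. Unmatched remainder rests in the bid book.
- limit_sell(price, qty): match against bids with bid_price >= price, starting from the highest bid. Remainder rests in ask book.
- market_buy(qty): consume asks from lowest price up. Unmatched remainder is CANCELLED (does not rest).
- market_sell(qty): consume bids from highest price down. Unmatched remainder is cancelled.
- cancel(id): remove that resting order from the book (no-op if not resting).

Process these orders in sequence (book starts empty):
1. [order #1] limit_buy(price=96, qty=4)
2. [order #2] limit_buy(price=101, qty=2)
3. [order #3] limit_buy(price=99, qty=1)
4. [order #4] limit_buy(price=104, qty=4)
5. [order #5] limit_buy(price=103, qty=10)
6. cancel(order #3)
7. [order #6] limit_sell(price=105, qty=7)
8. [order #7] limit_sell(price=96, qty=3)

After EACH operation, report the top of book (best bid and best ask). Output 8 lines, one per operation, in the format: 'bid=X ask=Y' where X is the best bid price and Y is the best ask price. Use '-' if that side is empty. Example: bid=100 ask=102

After op 1 [order #1] limit_buy(price=96, qty=4): fills=none; bids=[#1:4@96] asks=[-]
After op 2 [order #2] limit_buy(price=101, qty=2): fills=none; bids=[#2:2@101 #1:4@96] asks=[-]
After op 3 [order #3] limit_buy(price=99, qty=1): fills=none; bids=[#2:2@101 #3:1@99 #1:4@96] asks=[-]
After op 4 [order #4] limit_buy(price=104, qty=4): fills=none; bids=[#4:4@104 #2:2@101 #3:1@99 #1:4@96] asks=[-]
After op 5 [order #5] limit_buy(price=103, qty=10): fills=none; bids=[#4:4@104 #5:10@103 #2:2@101 #3:1@99 #1:4@96] asks=[-]
After op 6 cancel(order #3): fills=none; bids=[#4:4@104 #5:10@103 #2:2@101 #1:4@96] asks=[-]
After op 7 [order #6] limit_sell(price=105, qty=7): fills=none; bids=[#4:4@104 #5:10@103 #2:2@101 #1:4@96] asks=[#6:7@105]
After op 8 [order #7] limit_sell(price=96, qty=3): fills=#4x#7:3@104; bids=[#4:1@104 #5:10@103 #2:2@101 #1:4@96] asks=[#6:7@105]

Answer: bid=96 ask=-
bid=101 ask=-
bid=101 ask=-
bid=104 ask=-
bid=104 ask=-
bid=104 ask=-
bid=104 ask=105
bid=104 ask=105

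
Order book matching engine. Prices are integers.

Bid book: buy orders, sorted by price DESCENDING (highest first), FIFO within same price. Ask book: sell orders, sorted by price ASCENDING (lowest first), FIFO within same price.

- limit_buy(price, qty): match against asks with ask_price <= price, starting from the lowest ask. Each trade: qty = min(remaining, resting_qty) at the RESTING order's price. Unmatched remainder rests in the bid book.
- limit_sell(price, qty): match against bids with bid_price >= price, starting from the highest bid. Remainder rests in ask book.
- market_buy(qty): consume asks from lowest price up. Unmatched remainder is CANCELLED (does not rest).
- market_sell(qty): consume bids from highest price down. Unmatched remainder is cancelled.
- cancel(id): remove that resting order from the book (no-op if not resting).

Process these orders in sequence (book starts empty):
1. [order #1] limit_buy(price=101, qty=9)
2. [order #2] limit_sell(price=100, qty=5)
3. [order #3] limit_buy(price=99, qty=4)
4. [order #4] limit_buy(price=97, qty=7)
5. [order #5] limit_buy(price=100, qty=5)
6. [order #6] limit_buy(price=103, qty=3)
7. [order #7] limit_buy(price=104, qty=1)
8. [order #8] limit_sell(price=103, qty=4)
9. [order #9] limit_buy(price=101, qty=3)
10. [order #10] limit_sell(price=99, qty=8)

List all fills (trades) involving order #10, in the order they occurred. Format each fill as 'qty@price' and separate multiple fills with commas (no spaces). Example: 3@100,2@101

After op 1 [order #1] limit_buy(price=101, qty=9): fills=none; bids=[#1:9@101] asks=[-]
After op 2 [order #2] limit_sell(price=100, qty=5): fills=#1x#2:5@101; bids=[#1:4@101] asks=[-]
After op 3 [order #3] limit_buy(price=99, qty=4): fills=none; bids=[#1:4@101 #3:4@99] asks=[-]
After op 4 [order #4] limit_buy(price=97, qty=7): fills=none; bids=[#1:4@101 #3:4@99 #4:7@97] asks=[-]
After op 5 [order #5] limit_buy(price=100, qty=5): fills=none; bids=[#1:4@101 #5:5@100 #3:4@99 #4:7@97] asks=[-]
After op 6 [order #6] limit_buy(price=103, qty=3): fills=none; bids=[#6:3@103 #1:4@101 #5:5@100 #3:4@99 #4:7@97] asks=[-]
After op 7 [order #7] limit_buy(price=104, qty=1): fills=none; bids=[#7:1@104 #6:3@103 #1:4@101 #5:5@100 #3:4@99 #4:7@97] asks=[-]
After op 8 [order #8] limit_sell(price=103, qty=4): fills=#7x#8:1@104 #6x#8:3@103; bids=[#1:4@101 #5:5@100 #3:4@99 #4:7@97] asks=[-]
After op 9 [order #9] limit_buy(price=101, qty=3): fills=none; bids=[#1:4@101 #9:3@101 #5:5@100 #3:4@99 #4:7@97] asks=[-]
After op 10 [order #10] limit_sell(price=99, qty=8): fills=#1x#10:4@101 #9x#10:3@101 #5x#10:1@100; bids=[#5:4@100 #3:4@99 #4:7@97] asks=[-]

Answer: 4@101,3@101,1@100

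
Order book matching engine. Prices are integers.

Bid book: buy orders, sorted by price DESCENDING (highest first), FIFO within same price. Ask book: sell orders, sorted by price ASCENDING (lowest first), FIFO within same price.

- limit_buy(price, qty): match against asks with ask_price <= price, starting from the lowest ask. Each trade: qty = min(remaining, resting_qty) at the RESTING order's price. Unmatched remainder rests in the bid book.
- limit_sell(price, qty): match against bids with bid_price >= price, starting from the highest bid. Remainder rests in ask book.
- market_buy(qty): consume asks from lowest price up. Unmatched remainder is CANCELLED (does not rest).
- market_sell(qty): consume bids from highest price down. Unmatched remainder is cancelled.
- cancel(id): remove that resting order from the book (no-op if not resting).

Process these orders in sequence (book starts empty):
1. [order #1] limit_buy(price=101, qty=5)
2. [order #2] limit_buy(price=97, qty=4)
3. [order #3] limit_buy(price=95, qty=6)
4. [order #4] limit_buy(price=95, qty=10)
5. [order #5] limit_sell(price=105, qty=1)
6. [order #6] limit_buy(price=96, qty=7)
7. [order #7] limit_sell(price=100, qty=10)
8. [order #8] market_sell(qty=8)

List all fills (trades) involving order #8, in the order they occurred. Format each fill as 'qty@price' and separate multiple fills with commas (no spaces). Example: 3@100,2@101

Answer: 4@97,4@96

Derivation:
After op 1 [order #1] limit_buy(price=101, qty=5): fills=none; bids=[#1:5@101] asks=[-]
After op 2 [order #2] limit_buy(price=97, qty=4): fills=none; bids=[#1:5@101 #2:4@97] asks=[-]
After op 3 [order #3] limit_buy(price=95, qty=6): fills=none; bids=[#1:5@101 #2:4@97 #3:6@95] asks=[-]
After op 4 [order #4] limit_buy(price=95, qty=10): fills=none; bids=[#1:5@101 #2:4@97 #3:6@95 #4:10@95] asks=[-]
After op 5 [order #5] limit_sell(price=105, qty=1): fills=none; bids=[#1:5@101 #2:4@97 #3:6@95 #4:10@95] asks=[#5:1@105]
After op 6 [order #6] limit_buy(price=96, qty=7): fills=none; bids=[#1:5@101 #2:4@97 #6:7@96 #3:6@95 #4:10@95] asks=[#5:1@105]
After op 7 [order #7] limit_sell(price=100, qty=10): fills=#1x#7:5@101; bids=[#2:4@97 #6:7@96 #3:6@95 #4:10@95] asks=[#7:5@100 #5:1@105]
After op 8 [order #8] market_sell(qty=8): fills=#2x#8:4@97 #6x#8:4@96; bids=[#6:3@96 #3:6@95 #4:10@95] asks=[#7:5@100 #5:1@105]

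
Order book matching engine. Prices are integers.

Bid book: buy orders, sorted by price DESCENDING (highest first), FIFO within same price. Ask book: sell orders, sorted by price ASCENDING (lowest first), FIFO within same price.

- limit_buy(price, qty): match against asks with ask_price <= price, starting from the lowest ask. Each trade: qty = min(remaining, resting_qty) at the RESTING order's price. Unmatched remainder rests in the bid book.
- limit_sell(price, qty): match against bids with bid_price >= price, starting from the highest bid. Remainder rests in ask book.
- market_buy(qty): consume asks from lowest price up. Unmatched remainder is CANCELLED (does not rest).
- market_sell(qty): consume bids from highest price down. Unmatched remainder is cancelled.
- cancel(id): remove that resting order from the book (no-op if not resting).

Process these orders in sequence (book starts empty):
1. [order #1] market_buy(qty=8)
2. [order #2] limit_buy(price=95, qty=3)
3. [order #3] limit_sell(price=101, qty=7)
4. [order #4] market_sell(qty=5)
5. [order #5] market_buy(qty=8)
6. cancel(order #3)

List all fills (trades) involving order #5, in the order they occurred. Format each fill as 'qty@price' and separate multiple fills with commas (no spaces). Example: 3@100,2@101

Answer: 7@101

Derivation:
After op 1 [order #1] market_buy(qty=8): fills=none; bids=[-] asks=[-]
After op 2 [order #2] limit_buy(price=95, qty=3): fills=none; bids=[#2:3@95] asks=[-]
After op 3 [order #3] limit_sell(price=101, qty=7): fills=none; bids=[#2:3@95] asks=[#3:7@101]
After op 4 [order #4] market_sell(qty=5): fills=#2x#4:3@95; bids=[-] asks=[#3:7@101]
After op 5 [order #5] market_buy(qty=8): fills=#5x#3:7@101; bids=[-] asks=[-]
After op 6 cancel(order #3): fills=none; bids=[-] asks=[-]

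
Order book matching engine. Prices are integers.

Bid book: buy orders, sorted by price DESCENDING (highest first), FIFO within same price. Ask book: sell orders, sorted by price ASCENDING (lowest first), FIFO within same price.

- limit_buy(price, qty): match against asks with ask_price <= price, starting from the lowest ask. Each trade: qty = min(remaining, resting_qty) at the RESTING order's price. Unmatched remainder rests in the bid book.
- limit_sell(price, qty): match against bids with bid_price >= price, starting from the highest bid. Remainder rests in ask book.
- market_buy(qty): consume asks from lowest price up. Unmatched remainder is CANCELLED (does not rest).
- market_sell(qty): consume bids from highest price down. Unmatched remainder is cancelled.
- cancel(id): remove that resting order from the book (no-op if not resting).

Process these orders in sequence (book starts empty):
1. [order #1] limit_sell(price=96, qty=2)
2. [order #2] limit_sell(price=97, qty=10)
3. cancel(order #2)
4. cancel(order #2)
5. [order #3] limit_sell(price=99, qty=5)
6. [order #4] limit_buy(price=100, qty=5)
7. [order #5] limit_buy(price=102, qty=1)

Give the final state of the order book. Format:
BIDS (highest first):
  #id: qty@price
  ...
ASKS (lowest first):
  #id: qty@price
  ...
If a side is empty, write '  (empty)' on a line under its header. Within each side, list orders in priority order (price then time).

Answer: BIDS (highest first):
  (empty)
ASKS (lowest first):
  #3: 1@99

Derivation:
After op 1 [order #1] limit_sell(price=96, qty=2): fills=none; bids=[-] asks=[#1:2@96]
After op 2 [order #2] limit_sell(price=97, qty=10): fills=none; bids=[-] asks=[#1:2@96 #2:10@97]
After op 3 cancel(order #2): fills=none; bids=[-] asks=[#1:2@96]
After op 4 cancel(order #2): fills=none; bids=[-] asks=[#1:2@96]
After op 5 [order #3] limit_sell(price=99, qty=5): fills=none; bids=[-] asks=[#1:2@96 #3:5@99]
After op 6 [order #4] limit_buy(price=100, qty=5): fills=#4x#1:2@96 #4x#3:3@99; bids=[-] asks=[#3:2@99]
After op 7 [order #5] limit_buy(price=102, qty=1): fills=#5x#3:1@99; bids=[-] asks=[#3:1@99]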